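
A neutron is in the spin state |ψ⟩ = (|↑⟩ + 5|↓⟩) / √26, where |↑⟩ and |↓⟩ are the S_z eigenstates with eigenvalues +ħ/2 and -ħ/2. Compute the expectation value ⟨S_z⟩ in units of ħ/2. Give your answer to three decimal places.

⟨σ_z⟩ = |a|² - |b|² divided by |a|²+|b|², with a, b the |↑⟩, |↓⟩ amplitudes.
= (1 - 25)/26 = -24/26.
⟨S_z⟩ = (ħ/2)·⟨σ_z⟩.

-0.923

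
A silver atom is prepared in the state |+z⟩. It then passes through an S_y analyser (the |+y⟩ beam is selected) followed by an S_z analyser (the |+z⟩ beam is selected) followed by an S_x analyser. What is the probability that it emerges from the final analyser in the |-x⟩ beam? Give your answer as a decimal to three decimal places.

0.125

First analyser (S_y): from |+z⟩, P(|+y⟩) = 1/2.
After stage 1 the state is |+y⟩; P(|+z⟩) = |⟨+z|+y⟩|² = 1/2.
After stage 2 the state is |+z⟩; P(|-x⟩) = |⟨-x|+z⟩|² = 1/2.
Joint probability = 1/2 × 1/2 × 1/2 = 0.125.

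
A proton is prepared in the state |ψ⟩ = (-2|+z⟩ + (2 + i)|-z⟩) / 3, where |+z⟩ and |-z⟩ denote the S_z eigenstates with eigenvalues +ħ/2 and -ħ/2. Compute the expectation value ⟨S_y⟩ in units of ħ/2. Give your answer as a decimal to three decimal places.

-0.444

⟨σ_y⟩ = 2 Im(a* b)/(|a|²+|b|²) with a = -2, b = (2 + i).
a* b = (-4 - 2i), so ⟨σ_y⟩ = -4/9.
⟨S_y⟩ = (ħ/2)·⟨σ_y⟩.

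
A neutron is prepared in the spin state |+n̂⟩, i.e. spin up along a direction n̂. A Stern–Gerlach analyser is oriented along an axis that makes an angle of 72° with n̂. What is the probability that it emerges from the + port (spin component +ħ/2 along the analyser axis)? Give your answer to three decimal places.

0.655

For spin-½, the probability of finding spin-up along an axis at angle θ to the initial spin direction is cos²(θ/2); spin-down is sin²(θ/2).
θ = 72°, so P = cos²(36°) ≈ 0.655.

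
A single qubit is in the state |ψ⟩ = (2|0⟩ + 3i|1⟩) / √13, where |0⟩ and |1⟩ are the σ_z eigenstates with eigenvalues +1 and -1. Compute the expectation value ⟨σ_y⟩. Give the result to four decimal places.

0.9231

⟨σ_y⟩ = 2 Im(a* b)/(|a|²+|b|²) with a = 2, b = 3i.
a* b = 6i, so ⟨σ_y⟩ = 12/13.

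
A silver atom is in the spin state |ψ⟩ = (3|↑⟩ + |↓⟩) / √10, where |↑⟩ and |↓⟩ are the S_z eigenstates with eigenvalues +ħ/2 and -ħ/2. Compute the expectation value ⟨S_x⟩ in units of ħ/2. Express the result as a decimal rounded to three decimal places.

0.600

⟨σ_x⟩ = 2 Re(a* b)/(|a|²+|b|²) with a = 3, b = 1.
a* b = 3, so ⟨σ_x⟩ = 6/10.
⟨S_x⟩ = (ħ/2)·⟨σ_x⟩.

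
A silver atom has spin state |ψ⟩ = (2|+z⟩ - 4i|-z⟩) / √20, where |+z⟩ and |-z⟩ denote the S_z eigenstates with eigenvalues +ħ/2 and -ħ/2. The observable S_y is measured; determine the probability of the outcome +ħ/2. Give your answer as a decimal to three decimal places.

0.100

|+y⟩ = (|+z⟩ + i|-z⟩)/√2, so ⟨+y|ψ⟩ = (-2) / (√2·√20).
P = |-2|² / 40 = 4/40.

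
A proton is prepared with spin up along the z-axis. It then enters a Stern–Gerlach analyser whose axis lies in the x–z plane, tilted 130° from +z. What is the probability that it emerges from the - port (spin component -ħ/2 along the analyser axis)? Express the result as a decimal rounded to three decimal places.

For spin-½, the probability of finding spin-up along an axis at angle θ to the initial spin direction is cos²(θ/2); spin-down is sin²(θ/2).
θ = 130°, so P = sin²(65°) ≈ 0.821.

0.821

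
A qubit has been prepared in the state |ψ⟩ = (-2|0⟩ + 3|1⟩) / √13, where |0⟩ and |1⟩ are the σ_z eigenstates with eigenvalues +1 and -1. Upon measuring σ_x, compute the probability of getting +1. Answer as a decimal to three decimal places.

0.038

|+x⟩ = (|0⟩ + |1⟩)/√2, so ⟨+x|ψ⟩ = (1) / (√2·√13).
P = |1|² / 26 = 1/26.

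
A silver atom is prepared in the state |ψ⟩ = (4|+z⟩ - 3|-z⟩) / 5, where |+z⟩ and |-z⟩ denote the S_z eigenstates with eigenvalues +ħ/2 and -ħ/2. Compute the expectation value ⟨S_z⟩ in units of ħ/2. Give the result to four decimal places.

0.2800

⟨σ_z⟩ = |a|² - |b|² divided by |a|²+|b|², with a, b the |+z⟩, |-z⟩ amplitudes.
= (16 - 9)/25 = 7/25.
⟨S_z⟩ = (ħ/2)·⟨σ_z⟩.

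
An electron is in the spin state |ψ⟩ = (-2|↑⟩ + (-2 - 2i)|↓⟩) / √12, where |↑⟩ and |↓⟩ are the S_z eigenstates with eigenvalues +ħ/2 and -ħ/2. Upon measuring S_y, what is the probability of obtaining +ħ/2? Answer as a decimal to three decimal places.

|+y⟩ = (|↑⟩ + i|↓⟩)/√2, so ⟨+y|ψ⟩ = (-4 + 2i) / (√2·√12).
P = |-4 + 2i|² / 24 = 20/24.

0.833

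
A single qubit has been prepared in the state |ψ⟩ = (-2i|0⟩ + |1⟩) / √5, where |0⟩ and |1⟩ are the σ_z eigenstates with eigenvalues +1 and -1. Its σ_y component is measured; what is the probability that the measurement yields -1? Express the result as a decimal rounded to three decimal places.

|-y⟩ = (|0⟩ - i|1⟩)/√2, so ⟨-y|ψ⟩ = (-i) / (√2·√5).
P = |-i|² / 10 = 1/10.

0.100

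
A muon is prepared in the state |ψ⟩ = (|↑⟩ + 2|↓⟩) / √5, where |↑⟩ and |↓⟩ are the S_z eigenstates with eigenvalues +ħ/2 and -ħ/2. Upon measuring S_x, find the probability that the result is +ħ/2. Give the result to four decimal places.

|+x⟩ = (|↑⟩ + |↓⟩)/√2, so ⟨+x|ψ⟩ = (3) / (√2·√5).
P = |3|² / 10 = 9/10.

0.9000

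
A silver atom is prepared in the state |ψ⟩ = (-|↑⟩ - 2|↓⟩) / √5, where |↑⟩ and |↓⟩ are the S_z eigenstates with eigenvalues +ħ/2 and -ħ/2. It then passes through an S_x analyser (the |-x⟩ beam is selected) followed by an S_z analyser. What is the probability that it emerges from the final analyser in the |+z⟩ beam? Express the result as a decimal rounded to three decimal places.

0.050

First analyser (S_x): P(|-x⟩) = |⟨-x|ψ⟩|² = 1/10.
After stage 1 the state is |-x⟩; P(|+z⟩) = |⟨+z|-x⟩|² = 1/2.
Joint probability = 1/10 × 1/2 = 0.050.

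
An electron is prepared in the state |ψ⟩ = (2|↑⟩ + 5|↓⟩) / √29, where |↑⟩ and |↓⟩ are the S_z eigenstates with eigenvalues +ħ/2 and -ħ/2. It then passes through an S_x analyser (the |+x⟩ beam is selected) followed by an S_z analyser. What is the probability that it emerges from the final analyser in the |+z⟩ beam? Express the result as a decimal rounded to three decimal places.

First analyser (S_x): P(|+x⟩) = |⟨+x|ψ⟩|² = 49/58.
After stage 1 the state is |+x⟩; P(|+z⟩) = |⟨+z|+x⟩|² = 1/2.
Joint probability = 49/58 × 1/2 = 0.422.

0.422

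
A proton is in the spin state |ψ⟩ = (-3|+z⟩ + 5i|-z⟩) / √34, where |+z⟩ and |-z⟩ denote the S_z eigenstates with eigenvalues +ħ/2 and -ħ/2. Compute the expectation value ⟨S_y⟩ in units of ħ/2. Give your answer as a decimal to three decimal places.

⟨σ_y⟩ = 2 Im(a* b)/(|a|²+|b|²) with a = -3, b = 5i.
a* b = -15i, so ⟨σ_y⟩ = -30/34.
⟨S_y⟩ = (ħ/2)·⟨σ_y⟩.

-0.882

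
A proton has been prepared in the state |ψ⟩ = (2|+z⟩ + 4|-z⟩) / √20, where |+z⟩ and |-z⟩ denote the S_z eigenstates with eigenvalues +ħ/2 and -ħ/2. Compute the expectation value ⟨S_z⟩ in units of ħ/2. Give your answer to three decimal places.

⟨σ_z⟩ = |a|² - |b|² divided by |a|²+|b|², with a, b the |+z⟩, |-z⟩ amplitudes.
= (4 - 16)/20 = -12/20.
⟨S_z⟩ = (ħ/2)·⟨σ_z⟩.

-0.600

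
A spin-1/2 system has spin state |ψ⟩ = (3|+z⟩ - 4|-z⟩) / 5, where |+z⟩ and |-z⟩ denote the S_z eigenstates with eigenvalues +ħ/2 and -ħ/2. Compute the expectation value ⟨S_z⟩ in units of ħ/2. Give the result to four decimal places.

-0.2800

⟨σ_z⟩ = |a|² - |b|² divided by |a|²+|b|², with a, b the |+z⟩, |-z⟩ amplitudes.
= (9 - 16)/25 = -7/25.
⟨S_z⟩ = (ħ/2)·⟨σ_z⟩.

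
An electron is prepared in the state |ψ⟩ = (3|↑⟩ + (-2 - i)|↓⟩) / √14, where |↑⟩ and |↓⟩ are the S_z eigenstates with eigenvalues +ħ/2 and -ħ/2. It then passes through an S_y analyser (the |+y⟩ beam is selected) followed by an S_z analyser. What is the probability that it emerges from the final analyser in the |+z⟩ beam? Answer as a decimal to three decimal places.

First analyser (S_y): P(|+y⟩) = |⟨+y|ψ⟩|² = 8/28.
After stage 1 the state is |+y⟩; P(|+z⟩) = |⟨+z|+y⟩|² = 1/2.
Joint probability = 8/28 × 1/2 = 0.143.

0.143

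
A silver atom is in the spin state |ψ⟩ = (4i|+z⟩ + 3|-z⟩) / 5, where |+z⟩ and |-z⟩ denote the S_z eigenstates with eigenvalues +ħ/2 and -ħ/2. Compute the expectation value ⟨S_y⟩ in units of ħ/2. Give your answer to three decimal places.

⟨σ_y⟩ = 2 Im(a* b)/(|a|²+|b|²) with a = 4i, b = 3.
a* b = -12i, so ⟨σ_y⟩ = -24/25.
⟨S_y⟩ = (ħ/2)·⟨σ_y⟩.

-0.960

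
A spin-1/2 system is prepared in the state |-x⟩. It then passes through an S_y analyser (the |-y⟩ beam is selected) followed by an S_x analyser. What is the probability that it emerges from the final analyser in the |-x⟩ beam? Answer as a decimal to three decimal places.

First analyser (S_y): from |-x⟩, P(|-y⟩) = 1/2.
After stage 1 the state is |-y⟩; P(|-x⟩) = |⟨-x|-y⟩|² = 1/2.
Joint probability = 1/2 × 1/2 = 0.250.

0.250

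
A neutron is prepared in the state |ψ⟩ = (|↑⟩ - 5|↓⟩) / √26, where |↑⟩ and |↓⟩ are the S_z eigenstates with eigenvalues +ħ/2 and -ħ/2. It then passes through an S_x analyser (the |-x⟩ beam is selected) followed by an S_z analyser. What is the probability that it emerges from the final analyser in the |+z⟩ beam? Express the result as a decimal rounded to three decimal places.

0.346

First analyser (S_x): P(|-x⟩) = |⟨-x|ψ⟩|² = 36/52.
After stage 1 the state is |-x⟩; P(|+z⟩) = |⟨+z|-x⟩|² = 1/2.
Joint probability = 36/52 × 1/2 = 0.346.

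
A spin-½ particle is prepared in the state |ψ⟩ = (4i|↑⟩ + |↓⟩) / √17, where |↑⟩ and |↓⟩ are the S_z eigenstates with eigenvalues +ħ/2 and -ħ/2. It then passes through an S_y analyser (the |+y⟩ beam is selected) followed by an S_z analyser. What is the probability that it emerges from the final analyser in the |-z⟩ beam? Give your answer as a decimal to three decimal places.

First analyser (S_y): P(|+y⟩) = |⟨+y|ψ⟩|² = 9/34.
After stage 1 the state is |+y⟩; P(|-z⟩) = |⟨-z|+y⟩|² = 1/2.
Joint probability = 9/34 × 1/2 = 0.132.

0.132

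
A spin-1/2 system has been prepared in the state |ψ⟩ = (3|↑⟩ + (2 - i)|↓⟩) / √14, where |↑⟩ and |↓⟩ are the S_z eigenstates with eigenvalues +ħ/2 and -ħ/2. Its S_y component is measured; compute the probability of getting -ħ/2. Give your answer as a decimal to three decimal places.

|-y⟩ = (|↑⟩ - i|↓⟩)/√2, so ⟨-y|ψ⟩ = (4 + 2i) / (√2·√14).
P = |4 + 2i|² / 28 = 20/28.

0.714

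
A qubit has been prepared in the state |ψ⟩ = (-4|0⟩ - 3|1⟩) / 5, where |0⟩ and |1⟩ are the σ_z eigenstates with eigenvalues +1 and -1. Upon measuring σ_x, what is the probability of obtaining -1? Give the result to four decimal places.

0.0200

|-x⟩ = (|0⟩ - |1⟩)/√2, so ⟨-x|ψ⟩ = (-1) / (√2·5).
P = |-1|² / 50 = 1/50.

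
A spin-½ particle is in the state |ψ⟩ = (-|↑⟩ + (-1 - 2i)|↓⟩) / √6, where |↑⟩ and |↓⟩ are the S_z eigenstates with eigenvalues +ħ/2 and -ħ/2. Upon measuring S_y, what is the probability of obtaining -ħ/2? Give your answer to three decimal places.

0.167

|-y⟩ = (|↑⟩ - i|↓⟩)/√2, so ⟨-y|ψ⟩ = (1 - i) / (√2·√6).
P = |1 - i|² / 12 = 2/12.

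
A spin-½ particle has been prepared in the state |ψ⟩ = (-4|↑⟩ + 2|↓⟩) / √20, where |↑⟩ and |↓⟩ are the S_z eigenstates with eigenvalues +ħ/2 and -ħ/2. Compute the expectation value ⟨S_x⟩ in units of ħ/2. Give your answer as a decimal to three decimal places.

⟨σ_x⟩ = 2 Re(a* b)/(|a|²+|b|²) with a = -4, b = 2.
a* b = -8, so ⟨σ_x⟩ = -16/20.
⟨S_x⟩ = (ħ/2)·⟨σ_x⟩.

-0.800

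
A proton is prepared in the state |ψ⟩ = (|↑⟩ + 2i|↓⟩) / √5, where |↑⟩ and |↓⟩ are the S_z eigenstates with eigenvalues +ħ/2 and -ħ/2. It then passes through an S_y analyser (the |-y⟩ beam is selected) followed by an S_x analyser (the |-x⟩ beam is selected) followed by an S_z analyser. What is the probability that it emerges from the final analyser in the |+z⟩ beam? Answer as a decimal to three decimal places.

0.025

First analyser (S_y): P(|-y⟩) = |⟨-y|ψ⟩|² = 1/10.
After stage 1 the state is |-y⟩; P(|-x⟩) = |⟨-x|-y⟩|² = 1/2.
After stage 2 the state is |-x⟩; P(|+z⟩) = |⟨+z|-x⟩|² = 1/2.
Joint probability = 1/10 × 1/2 × 1/2 = 0.025.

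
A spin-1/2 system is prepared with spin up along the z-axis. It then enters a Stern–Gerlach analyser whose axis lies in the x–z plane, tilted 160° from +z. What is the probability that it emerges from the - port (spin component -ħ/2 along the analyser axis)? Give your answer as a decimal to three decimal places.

For spin-½, the probability of finding spin-up along an axis at angle θ to the initial spin direction is cos²(θ/2); spin-down is sin²(θ/2).
θ = 160°, so P = sin²(80°) ≈ 0.970.

0.970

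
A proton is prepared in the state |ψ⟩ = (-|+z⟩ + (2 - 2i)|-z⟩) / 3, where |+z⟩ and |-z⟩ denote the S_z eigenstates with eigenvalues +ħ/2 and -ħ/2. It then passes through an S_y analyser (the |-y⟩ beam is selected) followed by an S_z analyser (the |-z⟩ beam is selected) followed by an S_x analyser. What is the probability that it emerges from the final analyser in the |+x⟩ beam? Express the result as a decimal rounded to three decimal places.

First analyser (S_y): P(|-y⟩) = |⟨-y|ψ⟩|² = 5/18.
After stage 1 the state is |-y⟩; P(|-z⟩) = |⟨-z|-y⟩|² = 1/2.
After stage 2 the state is |-z⟩; P(|+x⟩) = |⟨+x|-z⟩|² = 1/2.
Joint probability = 5/18 × 1/2 × 1/2 = 0.069.

0.069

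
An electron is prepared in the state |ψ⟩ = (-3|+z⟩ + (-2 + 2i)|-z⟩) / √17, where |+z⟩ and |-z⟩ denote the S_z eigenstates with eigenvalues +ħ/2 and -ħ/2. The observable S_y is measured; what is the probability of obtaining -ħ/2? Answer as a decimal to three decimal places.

0.853

|-y⟩ = (|+z⟩ - i|-z⟩)/√2, so ⟨-y|ψ⟩ = (-5 - 2i) / (√2·√17).
P = |-5 - 2i|² / 34 = 29/34.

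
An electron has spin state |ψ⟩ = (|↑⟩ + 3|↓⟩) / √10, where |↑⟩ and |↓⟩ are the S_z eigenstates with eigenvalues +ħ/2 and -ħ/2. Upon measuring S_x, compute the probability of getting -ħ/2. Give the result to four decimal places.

0.2000

|-x⟩ = (|↑⟩ - |↓⟩)/√2, so ⟨-x|ψ⟩ = (-2) / (√2·√10).
P = |-2|² / 20 = 4/20.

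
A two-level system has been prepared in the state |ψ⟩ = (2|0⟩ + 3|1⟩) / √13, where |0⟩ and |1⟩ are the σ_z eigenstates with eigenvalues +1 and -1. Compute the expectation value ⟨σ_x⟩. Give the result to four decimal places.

⟨σ_x⟩ = 2 Re(a* b)/(|a|²+|b|²) with a = 2, b = 3.
a* b = 6, so ⟨σ_x⟩ = 12/13.

0.9231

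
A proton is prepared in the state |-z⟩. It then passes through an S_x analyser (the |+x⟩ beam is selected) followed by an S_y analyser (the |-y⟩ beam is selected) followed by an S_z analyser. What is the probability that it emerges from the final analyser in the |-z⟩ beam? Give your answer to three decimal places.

0.125

First analyser (S_x): from |-z⟩, P(|+x⟩) = 1/2.
After stage 1 the state is |+x⟩; P(|-y⟩) = |⟨-y|+x⟩|² = 1/2.
After stage 2 the state is |-y⟩; P(|-z⟩) = |⟨-z|-y⟩|² = 1/2.
Joint probability = 1/2 × 1/2 × 1/2 = 0.125.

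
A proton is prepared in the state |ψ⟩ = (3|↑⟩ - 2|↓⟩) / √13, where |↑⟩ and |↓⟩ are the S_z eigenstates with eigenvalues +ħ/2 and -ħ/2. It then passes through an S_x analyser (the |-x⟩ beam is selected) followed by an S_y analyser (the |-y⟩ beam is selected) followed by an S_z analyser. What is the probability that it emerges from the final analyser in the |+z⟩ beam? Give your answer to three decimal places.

0.240

First analyser (S_x): P(|-x⟩) = |⟨-x|ψ⟩|² = 25/26.
After stage 1 the state is |-x⟩; P(|-y⟩) = |⟨-y|-x⟩|² = 1/2.
After stage 2 the state is |-y⟩; P(|+z⟩) = |⟨+z|-y⟩|² = 1/2.
Joint probability = 25/26 × 1/2 × 1/2 = 0.240.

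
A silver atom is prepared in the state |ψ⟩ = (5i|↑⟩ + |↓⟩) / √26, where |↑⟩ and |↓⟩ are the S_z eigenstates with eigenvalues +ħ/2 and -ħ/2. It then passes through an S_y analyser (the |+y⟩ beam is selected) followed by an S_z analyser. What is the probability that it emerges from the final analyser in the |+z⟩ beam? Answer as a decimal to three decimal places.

0.154

First analyser (S_y): P(|+y⟩) = |⟨+y|ψ⟩|² = 16/52.
After stage 1 the state is |+y⟩; P(|+z⟩) = |⟨+z|+y⟩|² = 1/2.
Joint probability = 16/52 × 1/2 = 0.154.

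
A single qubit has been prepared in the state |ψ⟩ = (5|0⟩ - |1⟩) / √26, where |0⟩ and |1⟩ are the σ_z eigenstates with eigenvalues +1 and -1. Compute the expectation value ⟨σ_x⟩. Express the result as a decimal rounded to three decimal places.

-0.385

⟨σ_x⟩ = 2 Re(a* b)/(|a|²+|b|²) with a = 5, b = -1.
a* b = -5, so ⟨σ_x⟩ = -10/26.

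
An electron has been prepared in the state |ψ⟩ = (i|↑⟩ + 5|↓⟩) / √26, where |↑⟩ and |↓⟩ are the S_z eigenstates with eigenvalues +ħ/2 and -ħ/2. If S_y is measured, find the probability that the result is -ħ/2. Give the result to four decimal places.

0.6923

|-y⟩ = (|↑⟩ - i|↓⟩)/√2, so ⟨-y|ψ⟩ = (6i) / (√2·√26).
P = |6i|² / 52 = 36/52.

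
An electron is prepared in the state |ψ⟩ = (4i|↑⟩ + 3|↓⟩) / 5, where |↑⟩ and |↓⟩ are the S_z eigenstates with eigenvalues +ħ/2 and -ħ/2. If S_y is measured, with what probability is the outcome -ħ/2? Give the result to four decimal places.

|-y⟩ = (|↑⟩ - i|↓⟩)/√2, so ⟨-y|ψ⟩ = (7i) / (√2·5).
P = |7i|² / 50 = 49/50.

0.9800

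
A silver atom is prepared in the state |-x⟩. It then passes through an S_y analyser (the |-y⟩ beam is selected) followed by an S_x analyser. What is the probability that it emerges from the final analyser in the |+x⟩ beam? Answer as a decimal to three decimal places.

0.250

First analyser (S_y): from |-x⟩, P(|-y⟩) = 1/2.
After stage 1 the state is |-y⟩; P(|+x⟩) = |⟨+x|-y⟩|² = 1/2.
Joint probability = 1/2 × 1/2 = 0.250.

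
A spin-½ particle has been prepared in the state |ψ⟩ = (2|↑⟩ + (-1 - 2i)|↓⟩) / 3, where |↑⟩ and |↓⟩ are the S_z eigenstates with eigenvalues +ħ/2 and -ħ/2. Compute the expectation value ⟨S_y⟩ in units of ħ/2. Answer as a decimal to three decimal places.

⟨σ_y⟩ = 2 Im(a* b)/(|a|²+|b|²) with a = 2, b = (-1 - 2i).
a* b = (-2 - 4i), so ⟨σ_y⟩ = -8/9.
⟨S_y⟩ = (ħ/2)·⟨σ_y⟩.

-0.889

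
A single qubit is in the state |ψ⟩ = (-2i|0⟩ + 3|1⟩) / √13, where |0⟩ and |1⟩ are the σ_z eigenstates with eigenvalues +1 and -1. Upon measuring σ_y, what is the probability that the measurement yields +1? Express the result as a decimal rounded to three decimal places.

0.962

|+y⟩ = (|0⟩ + i|1⟩)/√2, so ⟨+y|ψ⟩ = (-5i) / (√2·√13).
P = |-5i|² / 26 = 25/26.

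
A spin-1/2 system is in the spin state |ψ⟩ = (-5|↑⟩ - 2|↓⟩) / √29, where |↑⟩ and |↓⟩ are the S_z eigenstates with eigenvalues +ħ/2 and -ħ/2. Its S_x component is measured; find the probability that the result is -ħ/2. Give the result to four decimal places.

|-x⟩ = (|↑⟩ - |↓⟩)/√2, so ⟨-x|ψ⟩ = (-3) / (√2·√29).
P = |-3|² / 58 = 9/58.

0.1552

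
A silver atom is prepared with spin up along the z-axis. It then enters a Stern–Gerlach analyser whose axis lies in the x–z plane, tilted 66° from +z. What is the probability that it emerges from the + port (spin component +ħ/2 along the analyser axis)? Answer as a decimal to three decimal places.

For spin-½, the probability of finding spin-up along an axis at angle θ to the initial spin direction is cos²(θ/2); spin-down is sin²(θ/2).
θ = 66°, so P = cos²(33°) ≈ 0.703.

0.703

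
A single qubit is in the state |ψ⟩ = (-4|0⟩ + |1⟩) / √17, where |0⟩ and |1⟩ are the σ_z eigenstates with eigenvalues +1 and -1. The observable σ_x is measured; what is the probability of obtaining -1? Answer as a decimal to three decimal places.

0.735

|-x⟩ = (|0⟩ - |1⟩)/√2, so ⟨-x|ψ⟩ = (-5) / (√2·√17).
P = |-5|² / 34 = 25/34.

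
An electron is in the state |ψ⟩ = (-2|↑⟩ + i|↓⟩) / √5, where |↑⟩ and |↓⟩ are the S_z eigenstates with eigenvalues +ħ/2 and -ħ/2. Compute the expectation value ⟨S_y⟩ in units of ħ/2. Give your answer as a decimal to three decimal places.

-0.800

⟨σ_y⟩ = 2 Im(a* b)/(|a|²+|b|²) with a = -2, b = i.
a* b = -2i, so ⟨σ_y⟩ = -4/5.
⟨S_y⟩ = (ħ/2)·⟨σ_y⟩.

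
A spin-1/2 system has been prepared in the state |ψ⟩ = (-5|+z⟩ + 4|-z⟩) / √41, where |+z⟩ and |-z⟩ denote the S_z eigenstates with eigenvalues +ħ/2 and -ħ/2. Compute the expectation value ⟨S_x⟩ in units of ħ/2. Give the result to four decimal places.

-0.9756

⟨σ_x⟩ = 2 Re(a* b)/(|a|²+|b|²) with a = -5, b = 4.
a* b = -20, so ⟨σ_x⟩ = -40/41.
⟨S_x⟩ = (ħ/2)·⟨σ_x⟩.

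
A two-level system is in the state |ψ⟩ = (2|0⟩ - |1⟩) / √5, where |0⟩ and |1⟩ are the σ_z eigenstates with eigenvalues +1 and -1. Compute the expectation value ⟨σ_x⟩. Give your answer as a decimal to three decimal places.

-0.800

⟨σ_x⟩ = 2 Re(a* b)/(|a|²+|b|²) with a = 2, b = -1.
a* b = -2, so ⟨σ_x⟩ = -4/5.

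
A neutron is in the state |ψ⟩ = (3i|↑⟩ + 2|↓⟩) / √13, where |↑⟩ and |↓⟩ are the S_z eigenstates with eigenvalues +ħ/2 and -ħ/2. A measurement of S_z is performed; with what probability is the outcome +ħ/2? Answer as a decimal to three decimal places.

0.692

The +ħ/2 outcome corresponds to |↑⟩. Its amplitude in |ψ⟩ is 3i/√13.
P = |3i|² / 13 = 9/13.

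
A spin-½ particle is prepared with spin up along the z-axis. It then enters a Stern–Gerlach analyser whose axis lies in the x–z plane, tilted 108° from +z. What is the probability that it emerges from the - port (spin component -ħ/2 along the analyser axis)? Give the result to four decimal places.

0.6545

For spin-½, the probability of finding spin-up along an axis at angle θ to the initial spin direction is cos²(θ/2); spin-down is sin²(θ/2).
θ = 108°, so P = sin²(54°) ≈ 0.6545.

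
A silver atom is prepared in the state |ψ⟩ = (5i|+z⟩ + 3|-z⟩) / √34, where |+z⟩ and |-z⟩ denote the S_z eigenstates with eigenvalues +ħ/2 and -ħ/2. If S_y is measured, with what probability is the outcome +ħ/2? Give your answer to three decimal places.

0.059

|+y⟩ = (|+z⟩ + i|-z⟩)/√2, so ⟨+y|ψ⟩ = (2i) / (√2·√34).
P = |2i|² / 68 = 4/68.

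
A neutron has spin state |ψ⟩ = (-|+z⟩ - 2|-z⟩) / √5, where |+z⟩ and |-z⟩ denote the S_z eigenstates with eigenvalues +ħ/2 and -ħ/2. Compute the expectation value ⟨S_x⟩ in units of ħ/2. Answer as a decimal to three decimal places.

0.800

⟨σ_x⟩ = 2 Re(a* b)/(|a|²+|b|²) with a = -1, b = -2.
a* b = 2, so ⟨σ_x⟩ = 4/5.
⟨S_x⟩ = (ħ/2)·⟨σ_x⟩.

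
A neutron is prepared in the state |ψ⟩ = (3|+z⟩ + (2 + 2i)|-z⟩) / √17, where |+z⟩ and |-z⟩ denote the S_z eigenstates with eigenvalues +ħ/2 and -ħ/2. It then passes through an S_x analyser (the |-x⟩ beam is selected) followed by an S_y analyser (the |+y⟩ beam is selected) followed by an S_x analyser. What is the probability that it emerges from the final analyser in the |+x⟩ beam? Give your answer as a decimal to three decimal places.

First analyser (S_x): P(|-x⟩) = |⟨-x|ψ⟩|² = 5/34.
After stage 1 the state is |-x⟩; P(|+y⟩) = |⟨+y|-x⟩|² = 1/2.
After stage 2 the state is |+y⟩; P(|+x⟩) = |⟨+x|+y⟩|² = 1/2.
Joint probability = 5/34 × 1/2 × 1/2 = 0.037.

0.037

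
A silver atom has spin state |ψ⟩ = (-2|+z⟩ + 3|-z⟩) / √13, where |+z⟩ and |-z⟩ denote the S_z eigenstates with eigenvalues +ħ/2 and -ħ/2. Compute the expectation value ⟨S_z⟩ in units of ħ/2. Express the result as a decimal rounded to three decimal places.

⟨σ_z⟩ = |a|² - |b|² divided by |a|²+|b|², with a, b the |+z⟩, |-z⟩ amplitudes.
= (4 - 9)/13 = -5/13.
⟨S_z⟩ = (ħ/2)·⟨σ_z⟩.

-0.385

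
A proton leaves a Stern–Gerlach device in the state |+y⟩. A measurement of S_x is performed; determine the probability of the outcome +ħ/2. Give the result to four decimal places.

0.5000

In the S_z basis, |+y⟩ = (|+z⟩ + i|-z⟩)/√2 and |+x⟩ = (|+z⟩ + |-z⟩)/√2.
|⟨+x|+y⟩|² = 1/2.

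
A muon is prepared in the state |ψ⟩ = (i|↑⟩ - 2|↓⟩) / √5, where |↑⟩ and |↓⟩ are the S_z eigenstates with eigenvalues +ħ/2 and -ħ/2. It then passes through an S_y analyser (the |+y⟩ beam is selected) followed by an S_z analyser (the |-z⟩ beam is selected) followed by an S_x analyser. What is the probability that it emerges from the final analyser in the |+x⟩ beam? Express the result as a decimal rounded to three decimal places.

0.225

First analyser (S_y): P(|+y⟩) = |⟨+y|ψ⟩|² = 9/10.
After stage 1 the state is |+y⟩; P(|-z⟩) = |⟨-z|+y⟩|² = 1/2.
After stage 2 the state is |-z⟩; P(|+x⟩) = |⟨+x|-z⟩|² = 1/2.
Joint probability = 9/10 × 1/2 × 1/2 = 0.225.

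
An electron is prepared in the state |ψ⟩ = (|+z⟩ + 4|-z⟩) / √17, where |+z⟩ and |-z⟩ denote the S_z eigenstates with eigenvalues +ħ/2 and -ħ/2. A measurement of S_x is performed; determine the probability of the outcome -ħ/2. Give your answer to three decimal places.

0.265

|-x⟩ = (|+z⟩ - |-z⟩)/√2, so ⟨-x|ψ⟩ = (-3) / (√2·√17).
P = |-3|² / 34 = 9/34.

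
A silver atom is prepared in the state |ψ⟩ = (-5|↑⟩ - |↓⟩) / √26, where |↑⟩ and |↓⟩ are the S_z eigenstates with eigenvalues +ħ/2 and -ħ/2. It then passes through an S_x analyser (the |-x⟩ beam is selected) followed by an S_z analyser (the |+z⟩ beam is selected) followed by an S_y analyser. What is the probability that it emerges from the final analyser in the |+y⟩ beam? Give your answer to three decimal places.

First analyser (S_x): P(|-x⟩) = |⟨-x|ψ⟩|² = 16/52.
After stage 1 the state is |-x⟩; P(|+z⟩) = |⟨+z|-x⟩|² = 1/2.
After stage 2 the state is |+z⟩; P(|+y⟩) = |⟨+y|+z⟩|² = 1/2.
Joint probability = 16/52 × 1/2 × 1/2 = 0.077.

0.077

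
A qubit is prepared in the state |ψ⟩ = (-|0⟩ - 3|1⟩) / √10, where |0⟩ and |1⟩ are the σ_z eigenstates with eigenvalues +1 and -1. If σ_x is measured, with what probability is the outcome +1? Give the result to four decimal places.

0.8000

|+x⟩ = (|0⟩ + |1⟩)/√2, so ⟨+x|ψ⟩ = (-4) / (√2·√10).
P = |-4|² / 20 = 16/20.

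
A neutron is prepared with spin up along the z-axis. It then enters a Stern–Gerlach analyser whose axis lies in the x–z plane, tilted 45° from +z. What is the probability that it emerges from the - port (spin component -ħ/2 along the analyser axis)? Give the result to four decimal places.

0.1464

For spin-½, the probability of finding spin-up along an axis at angle θ to the initial spin direction is cos²(θ/2); spin-down is sin²(θ/2).
θ = 45°, so P = sin²(22.5°) ≈ 0.1464.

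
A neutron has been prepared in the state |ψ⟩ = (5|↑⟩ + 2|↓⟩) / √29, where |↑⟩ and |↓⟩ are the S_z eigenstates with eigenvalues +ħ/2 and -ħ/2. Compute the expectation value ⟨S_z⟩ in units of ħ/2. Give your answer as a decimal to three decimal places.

0.724

⟨σ_z⟩ = |a|² - |b|² divided by |a|²+|b|², with a, b the |↑⟩, |↓⟩ amplitudes.
= (25 - 4)/29 = 21/29.
⟨S_z⟩ = (ħ/2)·⟨σ_z⟩.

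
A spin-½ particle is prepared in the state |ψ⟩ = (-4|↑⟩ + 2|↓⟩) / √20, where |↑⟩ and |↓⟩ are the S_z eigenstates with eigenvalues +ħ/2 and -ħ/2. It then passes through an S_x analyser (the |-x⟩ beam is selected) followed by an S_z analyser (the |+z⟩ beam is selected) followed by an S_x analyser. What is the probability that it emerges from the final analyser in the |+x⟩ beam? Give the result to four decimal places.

First analyser (S_x): P(|-x⟩) = |⟨-x|ψ⟩|² = 36/40.
After stage 1 the state is |-x⟩; P(|+z⟩) = |⟨+z|-x⟩|² = 1/2.
After stage 2 the state is |+z⟩; P(|+x⟩) = |⟨+x|+z⟩|² = 1/2.
Joint probability = 36/40 × 1/2 × 1/2 = 0.2250.

0.2250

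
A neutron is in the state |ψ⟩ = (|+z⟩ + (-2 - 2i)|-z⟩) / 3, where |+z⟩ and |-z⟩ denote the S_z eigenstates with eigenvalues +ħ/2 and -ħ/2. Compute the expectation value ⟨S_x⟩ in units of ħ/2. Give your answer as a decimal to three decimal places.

-0.444

⟨σ_x⟩ = 2 Re(a* b)/(|a|²+|b|²) with a = 1, b = (-2 - 2i).
a* b = (-2 - 2i), so ⟨σ_x⟩ = -4/9.
⟨S_x⟩ = (ħ/2)·⟨σ_x⟩.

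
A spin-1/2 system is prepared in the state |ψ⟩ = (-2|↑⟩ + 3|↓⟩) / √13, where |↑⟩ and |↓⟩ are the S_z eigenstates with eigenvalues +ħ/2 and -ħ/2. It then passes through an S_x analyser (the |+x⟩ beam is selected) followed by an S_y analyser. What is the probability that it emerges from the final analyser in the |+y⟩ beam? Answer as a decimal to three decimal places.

0.019

First analyser (S_x): P(|+x⟩) = |⟨+x|ψ⟩|² = 1/26.
After stage 1 the state is |+x⟩; P(|+y⟩) = |⟨+y|+x⟩|² = 1/2.
Joint probability = 1/26 × 1/2 = 0.019.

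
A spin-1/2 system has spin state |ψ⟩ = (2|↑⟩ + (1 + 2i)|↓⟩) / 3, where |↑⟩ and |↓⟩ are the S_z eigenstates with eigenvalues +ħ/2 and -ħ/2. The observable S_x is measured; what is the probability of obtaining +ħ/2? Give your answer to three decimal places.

|+x⟩ = (|↑⟩ + |↓⟩)/√2, so ⟨+x|ψ⟩ = (3 + 2i) / (√2·3).
P = |3 + 2i|² / 18 = 13/18.

0.722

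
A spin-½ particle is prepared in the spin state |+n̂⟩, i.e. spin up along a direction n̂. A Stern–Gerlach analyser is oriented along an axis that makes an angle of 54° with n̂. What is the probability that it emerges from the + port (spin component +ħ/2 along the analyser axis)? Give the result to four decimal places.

0.7939

For spin-½, the probability of finding spin-up along an axis at angle θ to the initial spin direction is cos²(θ/2); spin-down is sin²(θ/2).
θ = 54°, so P = cos²(27°) ≈ 0.7939.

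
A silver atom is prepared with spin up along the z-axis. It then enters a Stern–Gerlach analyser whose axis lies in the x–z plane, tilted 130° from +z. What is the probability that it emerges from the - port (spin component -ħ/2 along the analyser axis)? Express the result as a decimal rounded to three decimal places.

For spin-½, the probability of finding spin-up along an axis at angle θ to the initial spin direction is cos²(θ/2); spin-down is sin²(θ/2).
θ = 130°, so P = sin²(65°) ≈ 0.821.

0.821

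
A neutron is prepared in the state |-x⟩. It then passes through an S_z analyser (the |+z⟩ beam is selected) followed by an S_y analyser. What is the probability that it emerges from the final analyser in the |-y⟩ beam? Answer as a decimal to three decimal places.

0.250

First analyser (S_z): from |-x⟩, P(|+z⟩) = 1/2.
After stage 1 the state is |+z⟩; P(|-y⟩) = |⟨-y|+z⟩|² = 1/2.
Joint probability = 1/2 × 1/2 = 0.250.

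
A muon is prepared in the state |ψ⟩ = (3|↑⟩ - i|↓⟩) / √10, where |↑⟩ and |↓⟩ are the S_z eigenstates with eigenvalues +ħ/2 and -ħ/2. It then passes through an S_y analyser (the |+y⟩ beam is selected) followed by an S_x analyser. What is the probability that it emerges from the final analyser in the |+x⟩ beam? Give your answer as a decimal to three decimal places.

0.100

First analyser (S_y): P(|+y⟩) = |⟨+y|ψ⟩|² = 4/20.
After stage 1 the state is |+y⟩; P(|+x⟩) = |⟨+x|+y⟩|² = 1/2.
Joint probability = 4/20 × 1/2 = 0.100.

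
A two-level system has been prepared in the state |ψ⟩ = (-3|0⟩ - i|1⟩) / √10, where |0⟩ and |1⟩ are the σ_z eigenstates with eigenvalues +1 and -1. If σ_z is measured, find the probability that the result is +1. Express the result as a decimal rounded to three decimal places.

0.900

The +1 outcome corresponds to |0⟩. Its amplitude in |ψ⟩ is -3/√10.
P = |-3|² / 10 = 9/10.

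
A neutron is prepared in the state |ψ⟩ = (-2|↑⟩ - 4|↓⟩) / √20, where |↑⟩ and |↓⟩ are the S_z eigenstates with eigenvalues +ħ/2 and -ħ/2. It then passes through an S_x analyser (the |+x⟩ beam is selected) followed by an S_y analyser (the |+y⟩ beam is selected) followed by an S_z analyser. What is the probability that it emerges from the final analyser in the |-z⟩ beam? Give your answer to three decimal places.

First analyser (S_x): P(|+x⟩) = |⟨+x|ψ⟩|² = 36/40.
After stage 1 the state is |+x⟩; P(|+y⟩) = |⟨+y|+x⟩|² = 1/2.
After stage 2 the state is |+y⟩; P(|-z⟩) = |⟨-z|+y⟩|² = 1/2.
Joint probability = 36/40 × 1/2 × 1/2 = 0.225.

0.225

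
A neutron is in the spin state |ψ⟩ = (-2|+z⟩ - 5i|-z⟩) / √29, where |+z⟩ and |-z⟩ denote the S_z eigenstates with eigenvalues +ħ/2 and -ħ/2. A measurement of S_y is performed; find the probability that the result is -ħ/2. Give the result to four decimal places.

0.1552

|-y⟩ = (|+z⟩ - i|-z⟩)/√2, so ⟨-y|ψ⟩ = (3) / (√2·√29).
P = |3|² / 58 = 9/58.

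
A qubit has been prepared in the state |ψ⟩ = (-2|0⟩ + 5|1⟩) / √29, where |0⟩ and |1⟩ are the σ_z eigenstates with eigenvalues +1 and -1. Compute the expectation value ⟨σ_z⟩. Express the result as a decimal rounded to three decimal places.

⟨σ_z⟩ = |a|² - |b|² divided by |a|²+|b|², with a, b the |0⟩, |1⟩ amplitudes.
= (4 - 25)/29 = -21/29.

-0.724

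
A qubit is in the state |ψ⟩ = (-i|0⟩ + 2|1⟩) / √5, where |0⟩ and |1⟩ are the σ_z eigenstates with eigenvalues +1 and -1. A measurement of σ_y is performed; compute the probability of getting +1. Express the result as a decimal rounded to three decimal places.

0.900

|+y⟩ = (|0⟩ + i|1⟩)/√2, so ⟨+y|ψ⟩ = (-3i) / (√2·√5).
P = |-3i|² / 10 = 9/10.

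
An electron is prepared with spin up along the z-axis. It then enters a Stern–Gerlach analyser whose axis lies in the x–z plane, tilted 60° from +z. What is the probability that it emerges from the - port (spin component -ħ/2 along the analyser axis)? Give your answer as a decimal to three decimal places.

For spin-½, the probability of finding spin-up along an axis at angle θ to the initial spin direction is cos²(θ/2); spin-down is sin²(θ/2).
θ = 60°, so P = sin²(30°) ≈ 0.250.

0.250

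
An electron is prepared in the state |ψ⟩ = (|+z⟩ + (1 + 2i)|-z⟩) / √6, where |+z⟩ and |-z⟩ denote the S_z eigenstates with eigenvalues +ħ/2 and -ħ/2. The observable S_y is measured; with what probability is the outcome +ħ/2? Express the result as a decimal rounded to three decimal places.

0.833

|+y⟩ = (|+z⟩ + i|-z⟩)/√2, so ⟨+y|ψ⟩ = (3 - i) / (√2·√6).
P = |3 - i|² / 12 = 10/12.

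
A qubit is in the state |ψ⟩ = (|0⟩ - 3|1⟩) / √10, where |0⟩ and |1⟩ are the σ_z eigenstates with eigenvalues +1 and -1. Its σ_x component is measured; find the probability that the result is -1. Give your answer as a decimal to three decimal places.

|-x⟩ = (|0⟩ - |1⟩)/√2, so ⟨-x|ψ⟩ = (4) / (√2·√10).
P = |4|² / 20 = 16/20.

0.800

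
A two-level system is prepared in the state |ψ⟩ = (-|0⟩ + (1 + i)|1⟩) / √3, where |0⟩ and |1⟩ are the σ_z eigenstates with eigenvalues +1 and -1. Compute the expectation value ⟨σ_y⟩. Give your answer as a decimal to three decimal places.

-0.667

⟨σ_y⟩ = 2 Im(a* b)/(|a|²+|b|²) with a = -1, b = (1 + i).
a* b = (-1 - i), so ⟨σ_y⟩ = -2/3.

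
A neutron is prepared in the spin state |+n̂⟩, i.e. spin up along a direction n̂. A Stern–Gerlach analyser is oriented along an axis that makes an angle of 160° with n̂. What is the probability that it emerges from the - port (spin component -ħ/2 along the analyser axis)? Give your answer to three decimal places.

For spin-½, the probability of finding spin-up along an axis at angle θ to the initial spin direction is cos²(θ/2); spin-down is sin²(θ/2).
θ = 160°, so P = sin²(80°) ≈ 0.970.

0.970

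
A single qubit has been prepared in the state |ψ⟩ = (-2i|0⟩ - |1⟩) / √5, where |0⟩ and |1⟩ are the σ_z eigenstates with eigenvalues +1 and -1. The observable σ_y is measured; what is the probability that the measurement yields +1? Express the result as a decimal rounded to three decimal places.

|+y⟩ = (|0⟩ + i|1⟩)/√2, so ⟨+y|ψ⟩ = (-i) / (√2·√5).
P = |-i|² / 10 = 1/10.

0.100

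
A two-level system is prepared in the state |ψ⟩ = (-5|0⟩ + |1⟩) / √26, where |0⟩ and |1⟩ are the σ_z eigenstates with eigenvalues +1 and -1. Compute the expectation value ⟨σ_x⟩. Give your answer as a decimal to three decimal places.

⟨σ_x⟩ = 2 Re(a* b)/(|a|²+|b|²) with a = -5, b = 1.
a* b = -5, so ⟨σ_x⟩ = -10/26.

-0.385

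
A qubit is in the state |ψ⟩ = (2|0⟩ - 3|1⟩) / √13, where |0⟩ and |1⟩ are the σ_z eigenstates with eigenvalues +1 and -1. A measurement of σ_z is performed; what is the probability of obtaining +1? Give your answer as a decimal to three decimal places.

0.308

The +1 outcome corresponds to |0⟩. Its amplitude in |ψ⟩ is 2/√13.
P = |2|² / 13 = 4/13.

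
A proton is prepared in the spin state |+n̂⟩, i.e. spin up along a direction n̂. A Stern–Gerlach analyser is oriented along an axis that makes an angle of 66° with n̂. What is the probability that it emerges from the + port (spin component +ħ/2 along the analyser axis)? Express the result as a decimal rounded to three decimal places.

0.703

For spin-½, the probability of finding spin-up along an axis at angle θ to the initial spin direction is cos²(θ/2); spin-down is sin²(θ/2).
θ = 66°, so P = cos²(33°) ≈ 0.703.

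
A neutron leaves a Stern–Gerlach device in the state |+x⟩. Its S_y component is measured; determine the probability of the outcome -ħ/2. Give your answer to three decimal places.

0.500

In the S_z basis, |+x⟩ = (|↑⟩ + |↓⟩)/√2 and |-y⟩ = (|↑⟩ - i|↓⟩)/√2.
|⟨-y|+x⟩|² = 1/2.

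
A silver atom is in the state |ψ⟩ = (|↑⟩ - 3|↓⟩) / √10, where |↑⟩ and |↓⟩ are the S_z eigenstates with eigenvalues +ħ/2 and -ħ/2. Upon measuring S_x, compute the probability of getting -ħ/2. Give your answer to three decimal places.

|-x⟩ = (|↑⟩ - |↓⟩)/√2, so ⟨-x|ψ⟩ = (4) / (√2·√10).
P = |4|² / 20 = 16/20.

0.800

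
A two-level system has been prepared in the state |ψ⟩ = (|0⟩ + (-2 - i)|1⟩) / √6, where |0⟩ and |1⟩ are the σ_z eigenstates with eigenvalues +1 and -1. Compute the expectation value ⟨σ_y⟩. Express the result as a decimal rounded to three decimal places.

-0.333

⟨σ_y⟩ = 2 Im(a* b)/(|a|²+|b|²) with a = 1, b = (-2 - i).
a* b = (-2 - i), so ⟨σ_y⟩ = -2/6.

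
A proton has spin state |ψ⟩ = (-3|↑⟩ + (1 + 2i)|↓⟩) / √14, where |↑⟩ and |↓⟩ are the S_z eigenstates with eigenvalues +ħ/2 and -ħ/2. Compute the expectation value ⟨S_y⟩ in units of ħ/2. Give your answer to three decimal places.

-0.857

⟨σ_y⟩ = 2 Im(a* b)/(|a|²+|b|²) with a = -3, b = (1 + 2i).
a* b = (-3 - 6i), so ⟨σ_y⟩ = -12/14.
⟨S_y⟩ = (ħ/2)·⟨σ_y⟩.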